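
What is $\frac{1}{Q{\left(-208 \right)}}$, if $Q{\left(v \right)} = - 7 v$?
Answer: $\frac{1}{1456} \approx 0.00068681$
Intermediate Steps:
$\frac{1}{Q{\left(-208 \right)}} = \frac{1}{\left(-7\right) \left(-208\right)} = \frac{1}{1456}$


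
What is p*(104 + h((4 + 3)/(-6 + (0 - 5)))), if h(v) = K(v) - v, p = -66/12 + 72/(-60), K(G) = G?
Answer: -3484/5 ≈ -696.80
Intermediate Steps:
p = -67/10 (p = -66*1/12 + 72*(-1/60) = -11/2 - 6/5 = -67/10 ≈ -6.7000)
h(v) = 0 (h(v) = v - v = 0)
p*(104 + h((4 + 3)/(-6 + (0 - 5)))) = -67*(104 + 0)/10 = -67/10*104 = -3484/5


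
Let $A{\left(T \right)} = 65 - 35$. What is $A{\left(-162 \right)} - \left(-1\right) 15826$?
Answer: $15856$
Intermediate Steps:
$A{\left(T \right)} = 30$
$A{\left(-162 \right)} - \left(-1\right) 15826 = 30 - \left(-1\right) 15826 = 30 - -15826 = 30 + 15826 = 15856$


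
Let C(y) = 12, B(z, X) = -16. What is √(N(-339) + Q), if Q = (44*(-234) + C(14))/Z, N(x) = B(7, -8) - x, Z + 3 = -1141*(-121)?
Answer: 55*√508674701/69029 ≈ 17.970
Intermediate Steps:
Z = 138058 (Z = -3 - 1141*(-121) = -3 + 138061 = 138058)
N(x) = -16 - x
Q = -5142/69029 (Q = (44*(-234) + 12)/138058 = (-10296 + 12)*(1/138058) = -10284*1/138058 = -5142/69029 ≈ -0.074490)
√(N(-339) + Q) = √((-16 - 1*(-339)) - 5142/69029) = √((-16 + 339) - 5142/69029) = √(323 - 5142/69029) = √(22291225/69029) = 55*√508674701/69029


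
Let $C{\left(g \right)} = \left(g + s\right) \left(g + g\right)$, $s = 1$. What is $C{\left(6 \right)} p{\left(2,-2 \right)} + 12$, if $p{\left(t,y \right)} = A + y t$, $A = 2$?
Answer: $-156$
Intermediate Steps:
$C{\left(g \right)} = 2 g \left(1 + g\right)$ ($C{\left(g \right)} = \left(g + 1\right) \left(g + g\right) = \left(1 + g\right) 2 g = 2 g \left(1 + g\right)$)
$p{\left(t,y \right)} = 2 + t y$ ($p{\left(t,y \right)} = 2 + y t = 2 + t y$)
$C{\left(6 \right)} p{\left(2,-2 \right)} + 12 = 2 \cdot 6 \left(1 + 6\right) \left(2 + 2 \left(-2\right)\right) + 12 = 2 \cdot 6 \cdot 7 \left(2 - 4\right) + 12 = 84 \left(-2\right) + 12 = -168 + 12 = -156$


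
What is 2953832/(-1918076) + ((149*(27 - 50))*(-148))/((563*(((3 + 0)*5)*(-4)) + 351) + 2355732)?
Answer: -1471713110050/1113588412257 ≈ -1.3216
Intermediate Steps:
2953832/(-1918076) + ((149*(27 - 50))*(-148))/((563*(((3 + 0)*5)*(-4)) + 351) + 2355732) = 2953832*(-1/1918076) + ((149*(-23))*(-148))/((563*((3*5)*(-4)) + 351) + 2355732) = -738458/479519 + (-3427*(-148))/((563*(15*(-4)) + 351) + 2355732) = -738458/479519 + 507196/((563*(-60) + 351) + 2355732) = -738458/479519 + 507196/((-33780 + 351) + 2355732) = -738458/479519 + 507196/(-33429 + 2355732) = -738458/479519 + 507196/2322303 = -1471713110050/1113588412257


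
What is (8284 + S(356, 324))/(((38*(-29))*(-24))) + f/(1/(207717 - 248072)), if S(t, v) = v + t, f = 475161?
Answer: -42261969228873/2204 ≈ -1.9175e+10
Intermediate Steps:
S(t, v) = t + v
(8284 + S(356, 324))/(((38*(-29))*(-24))) + f/(1/(207717 - 248072)) = (8284 + (356 + 324))/(((38*(-29))*(-24))) + 475161/(1/(207717 - 248072)) = (8284 + 680)/((-1102*(-24))) + 475161/(1/(-40355)) = 8964/26448 + 475161/(-1/40355) = 8964*(1/26448) + 475161*(-40355) = 747/2204 - 19175122155 = -42261969228873/2204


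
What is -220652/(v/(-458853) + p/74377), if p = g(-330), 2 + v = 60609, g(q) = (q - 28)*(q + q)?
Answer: -7530435635266812/103910020001 ≈ -72471.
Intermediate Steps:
g(q) = 2*q*(-28 + q) (g(q) = (-28 + q)*(2*q) = 2*q*(-28 + q))
v = 60607 (v = -2 + 60609 = 60607)
p = 236280 (p = 2*(-330)*(-28 - 330) = 2*(-330)*(-358) = 236280)
-220652/(v/(-458853) + p/74377) = -220652/(60607/(-458853) + 236280/74377) = -220652/(60607*(-1/458853) + 236280*(1/74377)) = -220652/(-60607/458853 + 236280/74377) = -220652/103910020001/34128109581 = -220652*34128109581/103910020001 = -7530435635266812/103910020001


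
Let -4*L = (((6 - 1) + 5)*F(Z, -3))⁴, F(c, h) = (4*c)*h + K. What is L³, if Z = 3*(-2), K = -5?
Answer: -127854982884888392883765625000000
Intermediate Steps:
Z = -6
F(c, h) = -5 + 4*c*h (F(c, h) = (4*c)*h - 5 = 4*c*h - 5 = -5 + 4*c*h)
L = -50377802500 (L = -(-5 + 4*(-6)*(-3))⁴*((6 - 1) + 5)⁴/4 = -(-5 + 72)⁴*(5 + 5)⁴/4 = -(10*67)⁴/4 = -¼*670⁴ = -¼*201511210000 = -50377802500)
L³ = (-50377802500)³ = -127854982884888392883765625000000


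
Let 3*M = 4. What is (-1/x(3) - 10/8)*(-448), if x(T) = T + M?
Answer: 8624/13 ≈ 663.38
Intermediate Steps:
M = 4/3 (M = (⅓)*4 = 4/3 ≈ 1.3333)
x(T) = 4/3 + T (x(T) = T + 4/3 = 4/3 + T)
(-1/x(3) - 10/8)*(-448) = (-1/(4/3 + 3) - 10/8)*(-448) = (-1/13/3 - 10*⅛)*(-448) = (-1*3/13 - 5/4)*(-448) = (-3/13 - 5/4)*(-448) = -77/52*(-448) = 8624/13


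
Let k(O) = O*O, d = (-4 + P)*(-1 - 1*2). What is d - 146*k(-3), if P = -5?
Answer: -1287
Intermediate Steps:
d = 27 (d = (-4 - 5)*(-1 - 1*2) = -9*(-1 - 2) = -9*(-3) = 27)
k(O) = O²
d - 146*k(-3) = 27 - 146*(-3)² = 27 - 146*9 = 27 - 1314 = -1287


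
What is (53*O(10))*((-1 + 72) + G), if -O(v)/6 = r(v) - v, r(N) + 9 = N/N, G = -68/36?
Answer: 395592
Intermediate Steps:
G = -17/9 (G = -68*1/36 = -17/9 ≈ -1.8889)
r(N) = -8 (r(N) = -9 + N/N = -9 + 1 = -8)
O(v) = 48 + 6*v (O(v) = -6*(-8 - v) = 48 + 6*v)
(53*O(10))*((-1 + 72) + G) = (53*(48 + 6*10))*((-1 + 72) - 17/9) = (53*(48 + 60))*(71 - 17/9) = (53*108)*(622/9) = 5724*(622/9) = 395592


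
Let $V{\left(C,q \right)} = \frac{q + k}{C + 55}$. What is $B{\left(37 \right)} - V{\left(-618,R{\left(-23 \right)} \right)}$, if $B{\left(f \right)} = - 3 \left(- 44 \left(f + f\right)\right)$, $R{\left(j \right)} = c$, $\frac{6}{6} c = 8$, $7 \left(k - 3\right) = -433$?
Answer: $\frac{38495332}{3941} \approx 9767.9$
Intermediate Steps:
$k = - \frac{412}{7}$ ($k = 3 + \frac{1}{7} \left(-433\right) = 3 - \frac{433}{7} = - \frac{412}{7} \approx -58.857$)
$c = 8$
$R{\left(j \right)} = 8$
$V{\left(C,q \right)} = \frac{- \frac{412}{7} + q}{55 + C}$ ($V{\left(C,q \right)} = \frac{q - \frac{412}{7}}{C + 55} = \frac{- \frac{412}{7} + q}{55 + C}$)
$B{\left(f \right)} = 264 f$ ($B{\left(f \right)} = - 3 \left(- 44 \cdot 2 f\right) = - 3 \left(- 88 f\right) = 264 f$)
$B{\left(37 \right)} - V{\left(-618,R{\left(-23 \right)} \right)} = 264 \cdot 37 - \frac{- \frac{412}{7} + 8}{55 - 618} = 9768 - \frac{1}{-563} \left(- \frac{356}{7}\right) = 9768 - \left(- \frac{1}{563}\right) \left(- \frac{356}{7}\right) = 9768 - \frac{356}{3941} = \frac{38495332}{3941}$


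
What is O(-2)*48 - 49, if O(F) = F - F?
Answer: -49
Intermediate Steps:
O(F) = 0
O(-2)*48 - 49 = 0*48 - 49 = 0 - 49 = -49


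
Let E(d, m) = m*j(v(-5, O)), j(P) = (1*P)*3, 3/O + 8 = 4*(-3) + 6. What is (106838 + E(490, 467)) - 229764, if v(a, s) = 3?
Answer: -118723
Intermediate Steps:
O = -3/14 (O = 3/(-8 + (4*(-3) + 6)) = 3/(-8 + (-12 + 6)) = 3/(-8 - 6) = 3/(-14) = 3*(-1/14) = -3/14 ≈ -0.21429)
j(P) = 3*P (j(P) = P*3 = 3*P)
E(d, m) = 9*m (E(d, m) = m*(3*3) = m*9 = 9*m)
(106838 + E(490, 467)) - 229764 = (106838 + 9*467) - 229764 = (106838 + 4203) - 229764 = 111041 - 229764 = -118723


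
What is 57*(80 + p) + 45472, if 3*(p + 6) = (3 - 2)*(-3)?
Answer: 49633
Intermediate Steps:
p = -7 (p = -6 + ((3 - 2)*(-3))/3 = -6 + (1*(-3))/3 = -6 + (1/3)*(-3) = -6 - 1 = -7)
57*(80 + p) + 45472 = 57*(80 - 7) + 45472 = 57*73 + 45472 = 4161 + 45472 = 49633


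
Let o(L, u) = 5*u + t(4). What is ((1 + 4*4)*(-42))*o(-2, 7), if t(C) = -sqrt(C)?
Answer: -23562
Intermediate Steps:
o(L, u) = -2 + 5*u (o(L, u) = 5*u - sqrt(4) = 5*u - 1*2 = 5*u - 2 = -2 + 5*u)
((1 + 4*4)*(-42))*o(-2, 7) = ((1 + 4*4)*(-42))*(-2 + 5*7) = ((1 + 16)*(-42))*(-2 + 35) = (17*(-42))*33 = -714*33 = -23562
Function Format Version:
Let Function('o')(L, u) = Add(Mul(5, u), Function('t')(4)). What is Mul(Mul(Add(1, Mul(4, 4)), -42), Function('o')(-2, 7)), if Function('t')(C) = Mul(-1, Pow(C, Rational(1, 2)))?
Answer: -23562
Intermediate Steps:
Function('o')(L, u) = Add(-2, Mul(5, u)) (Function('o')(L, u) = Add(Mul(5, u), Mul(-1, Pow(4, Rational(1, 2)))) = Add(Mul(5, u), Mul(-1, 2)) = Add(Mul(5, u), -2) = Add(-2, Mul(5, u)))
Mul(Mul(Add(1, Mul(4, 4)), -42), Function('o')(-2, 7)) = Mul(Mul(Add(1, Mul(4, 4)), -42), Add(-2, Mul(5, 7))) = Mul(Mul(Add(1, 16), -42), Add(-2, 35)) = Mul(Mul(17, -42), 33) = Mul(-714, 33) = -23562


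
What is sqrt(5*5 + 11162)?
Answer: 3*sqrt(1243) ≈ 105.77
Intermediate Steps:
sqrt(5*5 + 11162) = sqrt(25 + 11162) = sqrt(11187) = 3*sqrt(1243)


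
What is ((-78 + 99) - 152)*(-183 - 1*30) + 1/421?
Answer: 11747164/421 ≈ 27903.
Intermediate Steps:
((-78 + 99) - 152)*(-183 - 1*30) + 1/421 = (21 - 152)*(-183 - 30) + 1/421 = -131*(-213) + 1/421 = 27903 + 1/421 = 11747164/421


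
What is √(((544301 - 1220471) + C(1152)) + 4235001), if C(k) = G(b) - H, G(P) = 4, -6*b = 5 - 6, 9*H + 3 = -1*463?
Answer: √32029981/3 ≈ 1886.5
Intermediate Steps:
H = -466/9 (H = -⅓ + (-1*463)/9 = -⅓ + (⅑)*(-463) = -⅓ - 463/9 = -466/9 ≈ -51.778)
b = ⅙ (b = -(5 - 6)/6 = -⅙*(-1) = ⅙ ≈ 0.16667)
C(k) = 502/9 (C(k) = 4 - 1*(-466/9) = 4 + 466/9 = 502/9)
√(((544301 - 1220471) + C(1152)) + 4235001) = √(((544301 - 1220471) + 502/9) + 4235001) = √((-676170 + 502/9) + 4235001) = √(-6085028/9 + 4235001) = √(32029981/9) = √32029981/3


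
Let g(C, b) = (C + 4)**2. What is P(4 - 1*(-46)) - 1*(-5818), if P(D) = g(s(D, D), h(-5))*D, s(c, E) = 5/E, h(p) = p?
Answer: 13317/2 ≈ 6658.5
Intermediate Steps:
g(C, b) = (4 + C)**2
P(D) = D*(4 + 5/D)**2 (P(D) = (4 + 5/D)**2*D = D*(4 + 5/D)**2)
P(4 - 1*(-46)) - 1*(-5818) = (5 + 4*(4 - 1*(-46)))**2/(4 - 1*(-46)) - 1*(-5818) = (5 + 4*(4 + 46))**2/(4 + 46) + 5818 = (5 + 4*50)**2/50 + 5818 = (5 + 200)**2/50 + 5818 = (1/50)*205**2 + 5818 = (1/50)*42025 + 5818 = 1681/2 + 5818 = 13317/2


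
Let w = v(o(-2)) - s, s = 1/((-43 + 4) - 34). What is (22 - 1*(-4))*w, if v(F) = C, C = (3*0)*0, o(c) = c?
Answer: 26/73 ≈ 0.35616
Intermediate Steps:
C = 0 (C = 0*0 = 0)
v(F) = 0
s = -1/73 (s = 1/(-39 - 34) = 1/(-73) = -1/73 ≈ -0.013699)
w = 1/73 (w = 0 - 1*(-1/73) = 0 + 1/73 = 1/73 ≈ 0.013699)
(22 - 1*(-4))*w = (22 - 1*(-4))*(1/73) = (22 + 4)*(1/73) = 26*(1/73) = 26/73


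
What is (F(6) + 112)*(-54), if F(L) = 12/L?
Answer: -6156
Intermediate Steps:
(F(6) + 112)*(-54) = (12/6 + 112)*(-54) = (12*(⅙) + 112)*(-54) = (2 + 112)*(-54) = 114*(-54) = -6156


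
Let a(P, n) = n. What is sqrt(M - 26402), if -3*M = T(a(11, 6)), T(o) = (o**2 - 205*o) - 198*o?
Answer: 2*I*sqrt(6402) ≈ 160.02*I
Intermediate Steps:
T(o) = o**2 - 403*o
M = 794 (M = -2*(-403 + 6) = -2*(-397) = -1/3*(-2382) = 794)
sqrt(M - 26402) = sqrt(794 - 26402) = sqrt(-25608) = 2*I*sqrt(6402)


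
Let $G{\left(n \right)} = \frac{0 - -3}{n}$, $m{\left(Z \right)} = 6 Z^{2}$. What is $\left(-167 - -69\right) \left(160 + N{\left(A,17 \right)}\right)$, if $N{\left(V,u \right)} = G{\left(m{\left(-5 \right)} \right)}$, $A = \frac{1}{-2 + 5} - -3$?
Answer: $- \frac{392049}{25} \approx -15682.0$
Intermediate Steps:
$G{\left(n \right)} = \frac{3}{n}$ ($G{\left(n \right)} = \frac{0 + 3}{n} = \frac{3}{n}$)
$A = \frac{10}{3}$ ($A = \frac{1}{3} + 3 = \frac{10}{3} \approx 3.3333$)
$N{\left(V,u \right)} = \frac{1}{50}$ ($N{\left(V,u \right)} = \frac{3}{6 \left(-5\right)^{2}} = \frac{3}{6 \cdot 25} = \frac{3}{150} = 3 \cdot \frac{1}{150} = \frac{1}{50}$)
$\left(-167 - -69\right) \left(160 + N{\left(A,17 \right)}\right) = \left(-167 - -69\right) \left(160 + \frac{1}{50}\right) = \left(-167 + 69\right) \frac{8001}{50} = \left(-98\right) \frac{8001}{50} = - \frac{392049}{25}$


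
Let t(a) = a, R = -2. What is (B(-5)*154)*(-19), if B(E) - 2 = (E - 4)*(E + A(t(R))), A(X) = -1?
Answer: -163856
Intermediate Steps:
B(E) = 2 + (-1 + E)*(-4 + E) (B(E) = 2 + (E - 4)*(E - 1) = 2 + (-4 + E)*(-1 + E) = 2 + (-1 + E)*(-4 + E))
(B(-5)*154)*(-19) = ((6 + (-5)² - 5*(-5))*154)*(-19) = ((6 + 25 + 25)*154)*(-19) = (56*154)*(-19) = 8624*(-19) = -163856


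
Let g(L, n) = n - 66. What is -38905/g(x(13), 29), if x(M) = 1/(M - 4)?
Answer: 38905/37 ≈ 1051.5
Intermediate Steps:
x(M) = 1/(-4 + M)
g(L, n) = -66 + n
-38905/g(x(13), 29) = -38905/(-66 + 29) = -38905/(-37) = -38905*(-1/37) = 38905/37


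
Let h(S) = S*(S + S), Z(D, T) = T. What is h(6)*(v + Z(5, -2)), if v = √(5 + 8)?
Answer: -144 + 72*√13 ≈ 115.60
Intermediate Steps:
h(S) = 2*S² (h(S) = S*(2*S) = 2*S²)
v = √13 ≈ 3.6056
h(6)*(v + Z(5, -2)) = (2*6²)*(√13 - 2) = (2*36)*(-2 + √13) = 72*(-2 + √13) = -144 + 72*√13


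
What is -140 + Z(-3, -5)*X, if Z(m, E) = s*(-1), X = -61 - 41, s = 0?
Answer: -140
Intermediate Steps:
X = -102
Z(m, E) = 0 (Z(m, E) = 0*(-1) = 0)
-140 + Z(-3, -5)*X = -140 + 0*(-102) = -140 + 0 = -140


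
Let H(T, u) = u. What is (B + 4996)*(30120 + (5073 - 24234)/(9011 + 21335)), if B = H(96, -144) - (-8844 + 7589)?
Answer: 5581812406413/30346 ≈ 1.8394e+8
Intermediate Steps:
B = 1111 (B = -144 - (-8844 + 7589) = -144 - 1*(-1255) = -144 + 1255 = 1111)
(B + 4996)*(30120 + (5073 - 24234)/(9011 + 21335)) = (1111 + 4996)*(30120 + (5073 - 24234)/(9011 + 21335)) = 6107*(30120 - 19161/30346) = 6107*(914002359/30346) = 5581812406413/30346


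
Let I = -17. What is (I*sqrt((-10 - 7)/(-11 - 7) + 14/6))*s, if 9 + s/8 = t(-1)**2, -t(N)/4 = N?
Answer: -476*sqrt(118)/3 ≈ -1723.6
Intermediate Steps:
t(N) = -4*N
s = 56 (s = -72 + 8*(-4*(-1))**2 = -72 + 8*4**2 = -72 + 8*16 = -72 + 128 = 56)
(I*sqrt((-10 - 7)/(-11 - 7) + 14/6))*s = -17*sqrt((-10 - 7)/(-11 - 7) + 14/6)*56 = -17*sqrt(-17/(-18) + 14*(1/6))*56 = -17*sqrt(-17*(-1/18) + 7/3)*56 = -17*sqrt(17/18 + 7/3)*56 = -17*sqrt(118)/6*56 = -476*sqrt(118)/3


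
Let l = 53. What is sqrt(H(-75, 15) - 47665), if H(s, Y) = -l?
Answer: 3*I*sqrt(5302) ≈ 218.44*I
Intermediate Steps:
H(s, Y) = -53 (H(s, Y) = -1*53 = -53)
sqrt(H(-75, 15) - 47665) = sqrt(-53 - 47665) = sqrt(-47718) = 3*I*sqrt(5302)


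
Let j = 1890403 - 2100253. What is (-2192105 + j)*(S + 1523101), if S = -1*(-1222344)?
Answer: -6594435344975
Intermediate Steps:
S = 1222344
j = -209850
(-2192105 + j)*(S + 1523101) = (-2192105 - 209850)*(1222344 + 1523101) = -2401955*2745445 = -6594435344975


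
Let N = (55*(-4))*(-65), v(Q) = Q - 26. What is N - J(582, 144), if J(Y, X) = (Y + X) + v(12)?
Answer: 13588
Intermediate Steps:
v(Q) = -26 + Q
J(Y, X) = -14 + X + Y (J(Y, X) = (Y + X) + (-26 + 12) = (X + Y) - 14 = -14 + X + Y)
N = 14300 (N = -220*(-65) = 14300)
N - J(582, 144) = 14300 - (-14 + 144 + 582) = 14300 - 1*712 = 14300 - 712 = 13588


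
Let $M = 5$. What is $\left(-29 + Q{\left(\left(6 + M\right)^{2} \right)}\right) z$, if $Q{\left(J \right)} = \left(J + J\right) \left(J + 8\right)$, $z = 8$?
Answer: $249512$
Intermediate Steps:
$Q{\left(J \right)} = 2 J \left(8 + J\right)$
$\left(-29 + Q{\left(\left(6 + M\right)^{2} \right)}\right) z = \left(-29 + 2 \left(6 + 5\right)^{2} \left(8 + \left(6 + 5\right)^{2}\right)\right) 8 = \left(-29 + 2 \cdot 11^{2} \left(8 + 11^{2}\right)\right) 8 = \left(-29 + 2 \cdot 121 \left(8 + 121\right)\right) 8 = \left(-29 + 2 \cdot 121 \cdot 129\right) 8 = \left(-29 + 31218\right) 8 = 31189 \cdot 8 = 249512$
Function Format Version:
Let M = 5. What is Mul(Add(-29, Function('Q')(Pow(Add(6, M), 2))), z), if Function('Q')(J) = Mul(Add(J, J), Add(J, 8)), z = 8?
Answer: 249512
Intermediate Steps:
Function('Q')(J) = Mul(2, J, Add(8, J)) (Function('Q')(J) = Mul(Mul(2, J), Add(8, J)) = Mul(2, J, Add(8, J)))
Mul(Add(-29, Function('Q')(Pow(Add(6, M), 2))), z) = Mul(Add(-29, Mul(2, Pow(Add(6, 5), 2), Add(8, Pow(Add(6, 5), 2)))), 8) = Mul(Add(-29, Mul(2, Pow(11, 2), Add(8, Pow(11, 2)))), 8) = Mul(Add(-29, Mul(2, 121, Add(8, 121))), 8) = Mul(Add(-29, Mul(2, 121, 129)), 8) = Mul(Add(-29, 31218), 8) = Mul(31189, 8) = 249512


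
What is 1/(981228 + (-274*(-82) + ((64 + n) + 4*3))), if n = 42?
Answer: 1/1003814 ≈ 9.9620e-7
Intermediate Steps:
1/(981228 + (-274*(-82) + ((64 + n) + 4*3))) = 1/(981228 + (-274*(-82) + ((64 + 42) + 4*3))) = 1/(981228 + (22468 + (106 + 12))) = 1/(981228 + (22468 + 118)) = 1/(981228 + 22586) = 1/1003814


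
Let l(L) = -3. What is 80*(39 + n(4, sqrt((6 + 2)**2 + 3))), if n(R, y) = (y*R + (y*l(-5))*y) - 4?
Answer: -13280 + 320*sqrt(67) ≈ -10661.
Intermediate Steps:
n(R, y) = -4 - 3*y**2 + R*y (n(R, y) = (y*R + (y*(-3))*y) - 4 = (R*y + (-3*y)*y) - 4 = (R*y - 3*y**2) - 4 = (-3*y**2 + R*y) - 4 = -4 - 3*y**2 + R*y)
80*(39 + n(4, sqrt((6 + 2)**2 + 3))) = 80*(39 + (-4 - (9 + 3*(6 + 2)**2) + 4*sqrt((6 + 2)**2 + 3))) = 80*(39 + (-4 - 3*(sqrt(8**2 + 3))**2 + 4*sqrt(8**2 + 3))) = 80*(39 + (-4 - 3*(sqrt(64 + 3))**2 + 4*sqrt(64 + 3))) = 80*(39 + (-4 - 3*(sqrt(67))**2 + 4*sqrt(67))) = 80*(39 + (-4 - 3*67 + 4*sqrt(67))) = 80*(39 + (-4 - 201 + 4*sqrt(67))) = 80*(39 + (-205 + 4*sqrt(67))) = 80*(-166 + 4*sqrt(67)) = -13280 + 320*sqrt(67)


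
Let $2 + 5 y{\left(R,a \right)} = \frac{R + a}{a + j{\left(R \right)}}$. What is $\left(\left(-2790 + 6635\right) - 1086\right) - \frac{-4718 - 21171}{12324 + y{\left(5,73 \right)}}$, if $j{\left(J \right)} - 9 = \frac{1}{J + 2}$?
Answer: $\frac{97828272939}{35430896} \approx 2761.1$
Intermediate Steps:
$j{\left(J \right)} = 9 + \frac{1}{2 + J}$ ($j{\left(J \right)} = 9 + \frac{1}{J + 2} = 9 + \frac{1}{2 + J}$)
$y{\left(R,a \right)} = - \frac{2}{5} + \frac{R + a}{5 \left(a + \frac{19 + 9 R}{2 + R}\right)}$ ($y{\left(R,a \right)} = - \frac{2}{5} + \frac{\left(R + a\right) \frac{1}{a + \frac{19 + 9 R}{2 + R}}}{5} = - \frac{2}{5} + \frac{\frac{1}{a + \frac{19 + 9 R}{2 + R}} \left(R + a\right)}{5} = - \frac{2}{5} + \frac{R + a}{5 \left(a + \frac{19 + 9 R}{2 + R}\right)}$)
$\left(\left(-2790 + 6635\right) - 1086\right) - \frac{-4718 - 21171}{12324 + y{\left(5,73 \right)}} = \left(\left(-2790 + 6635\right) - 1086\right) - \frac{-4718 - 21171}{12324 + \frac{-38 - 90 - \left(2 + 5\right) \left(73 - 5\right)}{5 \left(19 + 9 \cdot 5 + 73 \left(2 + 5\right)\right)}} = \left(3845 - 1086\right) - - \frac{25889}{12324 + \frac{-38 - 90 - 7 \left(73 - 5\right)}{5 \left(19 + 45 + 73 \cdot 7\right)}} = 2759 - - \frac{25889}{12324 + \frac{-38 - 90 - 7 \cdot 68}{5 \left(19 + 45 + 511\right)}} = 2759 - - \frac{25889}{12324 + \frac{-38 - 90 - 476}{5 \cdot 575}} = 2759 - - \frac{25889}{12324 + \frac{1}{5} \cdot \frac{1}{575} \left(-604\right)} = 2759 - - \frac{25889}{12324 - \frac{604}{2875}} = 2759 - - \frac{25889}{\frac{35430896}{2875}} = 2759 - \left(-25889\right) \frac{2875}{35430896} = 2759 - - \frac{74430875}{35430896} = 2759 + \frac{74430875}{35430896} = \frac{97828272939}{35430896}$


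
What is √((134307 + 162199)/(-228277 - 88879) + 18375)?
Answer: √9429638492434/22654 ≈ 135.55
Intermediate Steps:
√((134307 + 162199)/(-228277 - 88879) + 18375) = √(296506/(-317156) + 18375) = √(296506*(-1/317156) + 18375) = √(-21179/22654 + 18375) = √(416246071/22654) = √9429638492434/22654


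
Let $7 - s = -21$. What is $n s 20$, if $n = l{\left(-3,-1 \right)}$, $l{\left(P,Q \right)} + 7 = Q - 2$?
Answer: $-5600$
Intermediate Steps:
$s = 28$ ($s = 7 - -21 = 7 + 21 = 28$)
$l{\left(P,Q \right)} = -9 + Q$ ($l{\left(P,Q \right)} = -7 + \left(Q - 2\right) = -7 + \left(-2 + Q\right) = -9 + Q$)
$n = -10$ ($n = -9 - 1 = -10$)
$n s 20 = \left(-10\right) 28 \cdot 20 = \left(-280\right) 20 = -5600$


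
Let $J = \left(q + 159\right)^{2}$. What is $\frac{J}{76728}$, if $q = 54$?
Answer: $\frac{15123}{25576} \approx 0.5913$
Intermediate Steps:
$J = 45369$ ($J = \left(54 + 159\right)^{2} = 213^{2} = 45369$)
$\frac{J}{76728} = \frac{45369}{76728} = 45369 \cdot \frac{1}{76728} = \frac{15123}{25576}$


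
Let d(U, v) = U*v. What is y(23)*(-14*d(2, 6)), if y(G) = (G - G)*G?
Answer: 0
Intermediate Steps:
y(G) = 0 (y(G) = 0*G = 0)
y(23)*(-14*d(2, 6)) = 0*(-28*6) = 0*(-14*12) = 0*(-168) = 0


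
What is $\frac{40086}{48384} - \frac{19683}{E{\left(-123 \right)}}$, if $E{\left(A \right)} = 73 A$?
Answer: $\frac{24301379}{8045184} \approx 3.0206$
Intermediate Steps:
$\frac{40086}{48384} - \frac{19683}{E{\left(-123 \right)}} = \frac{40086}{48384} - \frac{19683}{73 \left(-123\right)} = 40086 \cdot \frac{1}{48384} - \frac{19683}{-8979} = \frac{2227}{2688} - - \frac{6561}{2993} = \frac{2227}{2688} + \frac{6561}{2993} = \frac{24301379}{8045184}$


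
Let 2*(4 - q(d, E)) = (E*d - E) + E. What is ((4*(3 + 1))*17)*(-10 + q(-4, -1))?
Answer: -2176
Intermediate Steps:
q(d, E) = 4 - E*d/2 (q(d, E) = 4 - ((E*d - E) + E)/2 = 4 - ((-E + E*d) + E)/2 = 4 - E*d/2)
((4*(3 + 1))*17)*(-10 + q(-4, -1)) = ((4*(3 + 1))*17)*(-10 + (4 - ½*(-1)*(-4))) = ((4*4)*17)*(-10 + (4 - 2)) = (16*17)*(-10 + 2) = 272*(-8) = -2176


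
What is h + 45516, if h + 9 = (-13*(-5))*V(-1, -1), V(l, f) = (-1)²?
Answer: 45572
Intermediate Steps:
V(l, f) = 1
h = 56 (h = -9 - 13*(-5)*1 = -9 + 65*1 = -9 + 65 = 56)
h + 45516 = 56 + 45516 = 45572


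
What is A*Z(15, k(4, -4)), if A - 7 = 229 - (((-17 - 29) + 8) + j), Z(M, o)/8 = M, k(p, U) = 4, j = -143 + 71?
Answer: 41520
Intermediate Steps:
j = -72
Z(M, o) = 8*M
A = 346 (A = 7 + (229 - (((-17 - 29) + 8) - 72)) = 7 + (229 - ((-46 + 8) - 72)) = 7 + (229 - (-38 - 72)) = 7 + (229 - 1*(-110)) = 7 + (229 + 110) = 7 + 339 = 346)
A*Z(15, k(4, -4)) = 346*(8*15) = 346*120 = 41520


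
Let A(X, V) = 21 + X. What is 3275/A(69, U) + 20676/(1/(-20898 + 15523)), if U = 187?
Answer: -2000402345/18 ≈ -1.1113e+8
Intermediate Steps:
3275/A(69, U) + 20676/(1/(-20898 + 15523)) = 3275/(21 + 69) + 20676/(1/(-20898 + 15523)) = 3275/90 + 20676/(1/(-5375)) = 3275*(1/90) + 20676/(-1/5375) = 655/18 + 20676*(-5375) = 655/18 - 111133500 = -2000402345/18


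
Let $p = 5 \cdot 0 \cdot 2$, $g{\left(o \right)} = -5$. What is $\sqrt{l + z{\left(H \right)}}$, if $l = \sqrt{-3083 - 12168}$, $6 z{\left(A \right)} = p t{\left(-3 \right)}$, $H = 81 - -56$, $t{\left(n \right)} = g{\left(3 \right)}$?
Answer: $\sqrt[4]{15251} \sqrt{i} \approx 7.858 + 7.858 i$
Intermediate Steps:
$t{\left(n \right)} = -5$
$p = 0$ ($p = 0 \cdot 2 = 0$)
$H = 137$ ($H = 81 + 56 = 137$)
$z{\left(A \right)} = 0$ ($z{\left(A \right)} = \frac{0 \left(-5\right)}{6} = \frac{1}{6} \cdot 0 = 0$)
$l = i \sqrt{15251}$ ($l = \sqrt{-15251} = i \sqrt{15251} \approx 123.49 i$)
$\sqrt{l + z{\left(H \right)}} = \sqrt{i \sqrt{15251} + 0} = \sqrt{i \sqrt{15251}} = \sqrt[4]{15251} \sqrt{i}$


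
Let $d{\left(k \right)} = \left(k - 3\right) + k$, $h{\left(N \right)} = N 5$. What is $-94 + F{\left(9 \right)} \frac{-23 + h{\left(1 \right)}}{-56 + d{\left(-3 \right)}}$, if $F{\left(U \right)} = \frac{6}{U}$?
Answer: $- \frac{6098}{65} \approx -93.815$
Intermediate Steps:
$h{\left(N \right)} = 5 N$
$d{\left(k \right)} = -3 + 2 k$ ($d{\left(k \right)} = \left(-3 + k\right) + k = -3 + 2 k$)
$-94 + F{\left(9 \right)} \frac{-23 + h{\left(1 \right)}}{-56 + d{\left(-3 \right)}} = -94 + \frac{6}{9} \frac{-23 + 5 \cdot 1}{-56 + \left(-3 + 2 \left(-3\right)\right)} = -94 + 6 \cdot \frac{1}{9} \frac{-23 + 5}{-56 - 9} = -94 + \frac{2 \left(- \frac{18}{-56 - 9}\right)}{3} = -94 + \frac{2 \left(- \frac{18}{-65}\right)}{3} = -94 + \frac{2 \left(\left(-18\right) \left(- \frac{1}{65}\right)\right)}{3} = -94 + \frac{2}{3} \cdot \frac{18}{65} = -94 + \frac{12}{65} = - \frac{6098}{65}$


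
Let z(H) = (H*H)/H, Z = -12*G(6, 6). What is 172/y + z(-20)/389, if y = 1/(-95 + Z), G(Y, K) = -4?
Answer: -3144696/389 ≈ -8084.1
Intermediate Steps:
Z = 48 (Z = -12*(-4) = 48)
z(H) = H (z(H) = H**2/H = H)
y = -1/47 (y = 1/(-95 + 48) = 1/(-47) = -1/47 ≈ -0.021277)
172/y + z(-20)/389 = 172/(-1/47) - 20/389 = 172*(-47) - 20*1/389 = -8084 - 20/389 = -3144696/389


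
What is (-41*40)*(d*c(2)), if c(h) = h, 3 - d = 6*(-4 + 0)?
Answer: -88560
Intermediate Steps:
d = 27 (d = 3 - 6*(-4 + 0) = 3 - 6*(-4) = 3 - 1*(-24) = 3 + 24 = 27)
(-41*40)*(d*c(2)) = (-41*40)*(27*2) = -1640*54 = -88560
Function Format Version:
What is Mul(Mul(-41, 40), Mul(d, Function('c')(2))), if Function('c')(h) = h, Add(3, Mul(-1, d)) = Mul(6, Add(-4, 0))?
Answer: -88560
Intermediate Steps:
d = 27 (d = Add(3, Mul(-1, Mul(6, Add(-4, 0)))) = Add(3, Mul(-1, Mul(6, -4))) = Add(3, Mul(-1, -24)) = Add(3, 24) = 27)
Mul(Mul(-41, 40), Mul(d, Function('c')(2))) = Mul(Mul(-41, 40), Mul(27, 2)) = Mul(-1640, 54) = -88560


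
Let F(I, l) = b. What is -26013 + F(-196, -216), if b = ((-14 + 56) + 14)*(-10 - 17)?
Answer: -27525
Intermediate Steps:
b = -1512 (b = (42 + 14)*(-27) = 56*(-27) = -1512)
F(I, l) = -1512
-26013 + F(-196, -216) = -26013 - 1512 = -27525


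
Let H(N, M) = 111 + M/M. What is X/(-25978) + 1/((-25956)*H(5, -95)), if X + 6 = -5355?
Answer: 7792393507/37759958208 ≈ 0.20637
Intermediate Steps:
X = -5361 (X = -6 - 5355 = -5361)
H(N, M) = 112 (H(N, M) = 111 + 1 = 112)
X/(-25978) + 1/((-25956)*H(5, -95)) = -5361/(-25978) + 1/(-25956*112) = -5361*(-1/25978) - 1/25956*1/112 = 5361/25978 - 1/2907072 = 7792393507/37759958208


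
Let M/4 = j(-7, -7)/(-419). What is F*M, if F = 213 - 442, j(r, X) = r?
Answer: -6412/419 ≈ -15.303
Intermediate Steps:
F = -229
M = 28/419 (M = 4*(-7/(-419)) = 4*(-7*(-1/419)) = 4*(7/419) = 28/419 ≈ 0.066826)
F*M = -229*28/419 = -6412/419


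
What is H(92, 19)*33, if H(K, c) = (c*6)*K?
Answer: 346104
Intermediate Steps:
H(K, c) = 6*K*c (H(K, c) = (6*c)*K = 6*K*c)
H(92, 19)*33 = (6*92*19)*33 = 10488*33 = 346104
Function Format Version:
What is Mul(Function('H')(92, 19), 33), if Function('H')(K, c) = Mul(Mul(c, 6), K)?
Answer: 346104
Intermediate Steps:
Function('H')(K, c) = Mul(6, K, c) (Function('H')(K, c) = Mul(Mul(6, c), K) = Mul(6, K, c))
Mul(Function('H')(92, 19), 33) = Mul(Mul(6, 92, 19), 33) = Mul(10488, 33) = 346104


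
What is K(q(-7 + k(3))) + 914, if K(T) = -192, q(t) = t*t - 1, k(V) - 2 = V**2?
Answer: 722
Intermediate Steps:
k(V) = 2 + V**2
q(t) = -1 + t**2 (q(t) = t**2 - 1 = -1 + t**2)
K(q(-7 + k(3))) + 914 = -192 + 914 = 722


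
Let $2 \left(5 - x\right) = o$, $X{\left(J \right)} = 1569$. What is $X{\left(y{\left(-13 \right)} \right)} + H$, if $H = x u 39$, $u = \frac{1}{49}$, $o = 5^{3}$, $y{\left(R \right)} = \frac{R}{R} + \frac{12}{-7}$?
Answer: $\frac{149277}{98} \approx 1523.2$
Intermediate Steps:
$y{\left(R \right)} = - \frac{5}{7}$ ($y{\left(R \right)} = 1 + 12 \left(- \frac{1}{7}\right) = 1 - \frac{12}{7} = - \frac{5}{7}$)
$o = 125$
$x = - \frac{115}{2}$ ($x = 5 - \frac{125}{2} = - \frac{115}{2} \approx -57.5$)
$u = \frac{1}{49} \approx 0.020408$
$H = - \frac{4485}{98}$ ($H = \left(- \frac{115}{2}\right) \frac{1}{49} \cdot 39 = \left(- \frac{115}{98}\right) 39 = - \frac{4485}{98} \approx -45.765$)
$X{\left(y{\left(-13 \right)} \right)} + H = 1569 - \frac{4485}{98} = \frac{149277}{98}$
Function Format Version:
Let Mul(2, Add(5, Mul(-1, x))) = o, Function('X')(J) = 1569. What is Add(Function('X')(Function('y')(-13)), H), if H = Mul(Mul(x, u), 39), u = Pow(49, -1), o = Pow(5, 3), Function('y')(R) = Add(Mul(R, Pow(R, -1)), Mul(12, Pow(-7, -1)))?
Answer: Rational(149277, 98) ≈ 1523.2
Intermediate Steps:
Function('y')(R) = Rational(-5, 7) (Function('y')(R) = Add(1, Mul(12, Rational(-1, 7))) = Add(1, Rational(-12, 7)) = Rational(-5, 7))
o = 125
x = Rational(-115, 2) (x = Add(5, Mul(Rational(-1, 2), 125)) = Add(5, Rational(-125, 2)) = Rational(-115, 2) ≈ -57.500)
u = Rational(1, 49) ≈ 0.020408
H = Rational(-4485, 98) (H = Mul(Mul(Rational(-115, 2), Rational(1, 49)), 39) = Mul(Rational(-115, 98), 39) = Rational(-4485, 98) ≈ -45.765)
Add(Function('X')(Function('y')(-13)), H) = Add(1569, Rational(-4485, 98)) = Rational(149277, 98)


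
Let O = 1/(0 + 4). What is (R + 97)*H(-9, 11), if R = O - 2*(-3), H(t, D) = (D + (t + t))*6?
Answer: -8673/2 ≈ -4336.5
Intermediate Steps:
O = 1/4 ≈ 0.25000
H(t, D) = 6*D + 12*t (H(t, D) = (D + 2*t)*6 = 6*D + 12*t)
R = 25/4 (R = 1/4 - 2*(-3) = 1/4 + 6 = 25/4 ≈ 6.2500)
(R + 97)*H(-9, 11) = (25/4 + 97)*(6*11 + 12*(-9)) = 413*(66 - 108)/4 = (413/4)*(-42) = -8673/2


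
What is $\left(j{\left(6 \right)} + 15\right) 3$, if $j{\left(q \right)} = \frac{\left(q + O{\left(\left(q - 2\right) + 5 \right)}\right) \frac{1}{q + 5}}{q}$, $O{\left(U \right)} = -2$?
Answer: $\frac{497}{11} \approx 45.182$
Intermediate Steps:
$j{\left(q \right)} = \frac{-2 + q}{q \left(5 + q\right)}$ ($j{\left(q \right)} = \frac{\left(q - 2\right) \frac{1}{q + 5}}{q} = \frac{\left(-2 + q\right) \frac{1}{5 + q}}{q} = \frac{\frac{1}{5 + q} \left(-2 + q\right)}{q} = \frac{-2 + q}{q \left(5 + q\right)}$)
$\left(j{\left(6 \right)} + 15\right) 3 = \left(\frac{-2 + 6}{6 \left(5 + 6\right)} + 15\right) 3 = \left(\frac{1}{6} \cdot \frac{1}{11} \cdot 4 + 15\right) 3 = \left(\frac{2}{33} + 15\right) 3 = \frac{497}{33} \cdot 3 = \frac{497}{11}$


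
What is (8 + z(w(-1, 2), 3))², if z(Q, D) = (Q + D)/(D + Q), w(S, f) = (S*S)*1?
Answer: 81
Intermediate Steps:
w(S, f) = S² (w(S, f) = S²*1 = S²)
z(Q, D) = 1 (z(Q, D) = (D + Q)/(D + Q) = 1)
(8 + z(w(-1, 2), 3))² = (8 + 1)² = 9² = 81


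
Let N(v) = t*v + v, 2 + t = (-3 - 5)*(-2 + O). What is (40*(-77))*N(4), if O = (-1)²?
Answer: -86240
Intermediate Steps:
O = 1
t = 6 (t = -2 + (-3 - 5)*(-2 + 1) = -2 - 8*(-1) = -2 + 8 = 6)
N(v) = 7*v (N(v) = 6*v + v = 7*v)
(40*(-77))*N(4) = (40*(-77))*(7*4) = -3080*28 = -86240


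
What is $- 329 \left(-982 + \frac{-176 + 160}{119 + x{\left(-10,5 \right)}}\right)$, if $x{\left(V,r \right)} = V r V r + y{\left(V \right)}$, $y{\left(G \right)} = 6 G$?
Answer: $\frac{826761866}{2559} \approx 3.2308 \cdot 10^{5}$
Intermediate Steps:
$x{\left(V,r \right)} = 6 V + V^{2} r^{2}$ ($x{\left(V,r \right)} = V r V r + 6 V = r V^{2} r + 6 V = V^{2} r^{2} + 6 V = 6 V + V^{2} r^{2}$)
$- 329 \left(-982 + \frac{-176 + 160}{119 + x{\left(-10,5 \right)}}\right) = - 329 \left(-982 + \frac{-176 + 160}{119 - 10 \left(6 - 10 \cdot 5^{2}\right)}\right) = - 329 \left(-982 - \frac{16}{119 - 10 \left(6 - 250\right)}\right) = - 329 \left(-982 - \frac{16}{119 - -2440}\right) = - 329 \left(-982 - \frac{16}{119 + 2440}\right) = - 329 \left(-982 - \frac{16}{2559}\right) = \left(-329\right) \left(- \frac{2512954}{2559}\right) = \frac{826761866}{2559}$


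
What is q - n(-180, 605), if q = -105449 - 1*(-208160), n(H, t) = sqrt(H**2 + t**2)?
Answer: 102711 - 5*sqrt(15937) ≈ 1.0208e+5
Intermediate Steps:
q = 102711 (q = -105449 + 208160 = 102711)
q - n(-180, 605) = 102711 - sqrt((-180)**2 + 605**2) = 102711 - sqrt(32400 + 366025) = 102711 - sqrt(398425) = 102711 - 5*sqrt(15937)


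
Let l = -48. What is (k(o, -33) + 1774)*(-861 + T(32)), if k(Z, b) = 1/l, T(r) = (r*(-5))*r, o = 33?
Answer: -509288131/48 ≈ -1.0610e+7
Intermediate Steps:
T(r) = -5*r² (T(r) = (-5*r)*r = -5*r²)
k(Z, b) = -1/48 (k(Z, b) = 1/(-48) = -1/48)
(k(o, -33) + 1774)*(-861 + T(32)) = (-1/48 + 1774)*(-861 - 5*32²) = 85151*(-861 - 5*1024)/48 = 85151*(-861 - 5120)/48 = (85151/48)*(-5981) = -509288131/48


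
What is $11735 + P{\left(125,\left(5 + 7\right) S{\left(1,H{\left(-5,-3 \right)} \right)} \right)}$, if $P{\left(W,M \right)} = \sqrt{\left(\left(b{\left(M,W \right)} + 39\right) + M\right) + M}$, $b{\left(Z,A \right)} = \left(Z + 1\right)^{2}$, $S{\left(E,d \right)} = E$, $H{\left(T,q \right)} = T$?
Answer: $11735 + 2 \sqrt{58} \approx 11750.0$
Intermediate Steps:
$b{\left(Z,A \right)} = \left(1 + Z\right)^{2}$
$P{\left(W,M \right)} = \sqrt{39 + \left(1 + M\right)^{2} + 2 M}$ ($P{\left(W,M \right)} = \sqrt{\left(\left(\left(1 + M\right)^{2} + 39\right) + M\right) + M} = \sqrt{\left(\left(39 + \left(1 + M\right)^{2}\right) + M\right) + M} = \sqrt{\left(39 + M + \left(1 + M\right)^{2}\right) + M} = \sqrt{39 + \left(1 + M\right)^{2} + 2 M}$)
$11735 + P{\left(125,\left(5 + 7\right) S{\left(1,H{\left(-5,-3 \right)} \right)} \right)} = 11735 + \sqrt{40 + \left(\left(5 + 7\right) 1\right)^{2} + 4 \left(5 + 7\right) 1} = 11735 + \sqrt{40 + \left(12 \cdot 1\right)^{2} + 4 \cdot 12 \cdot 1} = 11735 + \sqrt{40 + 12^{2} + 4 \cdot 12} = 11735 + \sqrt{40 + 144 + 48} = 11735 + \sqrt{232} = 11735 + 2 \sqrt{58}$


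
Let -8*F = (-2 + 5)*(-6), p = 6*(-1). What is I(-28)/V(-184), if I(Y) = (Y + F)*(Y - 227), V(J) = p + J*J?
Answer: 5253/27080 ≈ 0.19398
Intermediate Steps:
p = -6
F = 9/4 (F = -(-2 + 5)*(-6)/8 = -3*(-6)/8 = -⅛*(-18) = 9/4 ≈ 2.2500)
V(J) = -6 + J² (V(J) = -6 + J*J = -6 + J²)
I(Y) = (-227 + Y)*(9/4 + Y) (I(Y) = (Y + 9/4)*(Y - 227) = (9/4 + Y)*(-227 + Y) = (-227 + Y)*(9/4 + Y))
I(-28)/V(-184) = (-2043/4 + (-28)² - 899/4*(-28))/(-6 + (-184)²) = (-2043/4 + 784 + 6293)/(-6 + 33856) = (26265/4)/33850 = (26265/4)*(1/33850) = 5253/27080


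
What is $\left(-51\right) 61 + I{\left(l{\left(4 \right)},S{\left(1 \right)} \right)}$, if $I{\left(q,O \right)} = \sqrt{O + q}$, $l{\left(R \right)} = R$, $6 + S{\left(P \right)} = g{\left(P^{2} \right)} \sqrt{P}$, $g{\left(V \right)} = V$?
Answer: $-3111 + i \approx -3111.0 + 1.0 i$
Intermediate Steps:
$S{\left(P \right)} = -6 + P^{\frac{5}{2}}$ ($S{\left(P \right)} = -6 + P^{2} \sqrt{P} = -6 + P^{\frac{5}{2}}$)
$\left(-51\right) 61 + I{\left(l{\left(4 \right)},S{\left(1 \right)} \right)} = \left(-51\right) 61 + \sqrt{\left(-6 + 1^{\frac{5}{2}}\right) + 4} = -3111 + \sqrt{\left(-6 + 1\right) + 4} = -3111 + \sqrt{-5 + 4} = -3111 + \sqrt{-1} = -3111 + i$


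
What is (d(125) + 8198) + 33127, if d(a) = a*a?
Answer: 56950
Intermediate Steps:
d(a) = a²
(d(125) + 8198) + 33127 = (125² + 8198) + 33127 = (15625 + 8198) + 33127 = 23823 + 33127 = 56950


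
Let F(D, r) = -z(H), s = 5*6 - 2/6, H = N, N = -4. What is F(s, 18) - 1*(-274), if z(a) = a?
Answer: 278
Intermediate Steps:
H = -4
s = 89/3 (s = 30 - 2*1/6 = 30 - 1/3 = 89/3 ≈ 29.667)
F(D, r) = 4 (F(D, r) = -1*(-4) = 4)
F(s, 18) - 1*(-274) = 4 - 1*(-274) = 4 + 274 = 278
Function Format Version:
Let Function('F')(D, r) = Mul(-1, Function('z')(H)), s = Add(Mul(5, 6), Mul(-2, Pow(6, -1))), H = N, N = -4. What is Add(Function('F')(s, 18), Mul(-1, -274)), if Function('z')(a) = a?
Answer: 278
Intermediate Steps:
H = -4
s = Rational(89, 3) (s = Add(30, Mul(-2, Rational(1, 6))) = Add(30, Rational(-1, 3)) = Rational(89, 3) ≈ 29.667)
Function('F')(D, r) = 4 (Function('F')(D, r) = Mul(-1, -4) = 4)
Add(Function('F')(s, 18), Mul(-1, -274)) = Add(4, Mul(-1, -274)) = Add(4, 274) = 278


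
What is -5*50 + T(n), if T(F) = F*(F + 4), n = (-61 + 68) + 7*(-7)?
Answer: 1346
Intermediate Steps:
n = -42 (n = 7 - 49 = -42)
T(F) = F*(4 + F)
-5*50 + T(n) = -5*50 - 42*(4 - 42) = -250 - 42*(-38) = -250 + 1596 = 1346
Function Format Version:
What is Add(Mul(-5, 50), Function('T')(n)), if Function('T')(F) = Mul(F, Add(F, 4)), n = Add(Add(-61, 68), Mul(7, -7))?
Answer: 1346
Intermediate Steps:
n = -42 (n = Add(7, -49) = -42)
Function('T')(F) = Mul(F, Add(4, F))
Add(Mul(-5, 50), Function('T')(n)) = Add(Mul(-5, 50), Mul(-42, Add(4, -42))) = Add(-250, Mul(-42, -38)) = Add(-250, 1596) = 1346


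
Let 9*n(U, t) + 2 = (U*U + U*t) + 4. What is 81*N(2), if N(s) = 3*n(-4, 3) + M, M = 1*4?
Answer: 486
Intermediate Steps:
n(U, t) = 2/9 + U²/9 + U*t/9 (n(U, t) = -2/9 + ((U*U + U*t) + 4)/9 = -2/9 + ((U² + U*t) + 4)/9 = -2/9 + (4 + U² + U*t)/9 = -2/9 + (4/9 + U²/9 + U*t/9) = 2/9 + U²/9 + U*t/9)
M = 4
N(s) = 6 (N(s) = 3*(2/9 + (⅑)*(-4)² + (⅑)*(-4)*3) + 4 = 3*(2/9 + (⅑)*16 - 4/3) + 4 = 3*(2/9 + 16/9 - 4/3) + 4 = 3*(⅔) + 4 = 2 + 4 = 6)
81*N(2) = 81*6 = 486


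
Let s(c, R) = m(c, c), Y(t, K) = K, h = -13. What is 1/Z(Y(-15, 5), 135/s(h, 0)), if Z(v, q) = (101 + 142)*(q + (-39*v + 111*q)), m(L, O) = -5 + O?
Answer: -1/251505 ≈ -3.9761e-6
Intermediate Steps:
s(c, R) = -5 + c
Z(v, q) = -9477*v + 27216*q (Z(v, q) = 243*(-39*v + 112*q) = -9477*v + 27216*q)
1/Z(Y(-15, 5), 135/s(h, 0)) = 1/(-9477*5 + 27216*(135/(-5 - 13))) = 1/(-47385 + 27216*(135/(-18))) = 1/(-47385 + 27216*(135*(-1/18))) = 1/(-47385 + 27216*(-15/2)) = 1/(-47385 - 204120) = 1/(-251505) = -1/251505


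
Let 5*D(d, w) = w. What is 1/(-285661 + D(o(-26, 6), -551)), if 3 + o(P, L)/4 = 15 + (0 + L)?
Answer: -5/1428856 ≈ -3.4993e-6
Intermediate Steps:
o(P, L) = 48 + 4*L (o(P, L) = -12 + 4*(15 + (0 + L)) = -12 + 4*(15 + L) = -12 + (60 + 4*L) = 48 + 4*L)
D(d, w) = w/5
1/(-285661 + D(o(-26, 6), -551)) = 1/(-285661 + (⅕)*(-551)) = 1/(-285661 - 551/5) = 1/(-1428856/5) = -5/1428856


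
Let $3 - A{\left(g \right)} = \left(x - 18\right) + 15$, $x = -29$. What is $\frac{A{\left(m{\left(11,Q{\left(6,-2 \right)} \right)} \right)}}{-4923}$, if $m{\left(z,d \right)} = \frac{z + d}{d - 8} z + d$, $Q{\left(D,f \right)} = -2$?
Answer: $- \frac{35}{4923} \approx -0.0071095$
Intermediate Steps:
$m{\left(z,d \right)} = d + \frac{z \left(d + z\right)}{-8 + d}$ ($m{\left(z,d \right)} = \frac{d + z}{-8 + d} z + d = \frac{z \left(d + z\right)}{-8 + d} + d = d + \frac{z \left(d + z\right)}{-8 + d}$)
$A{\left(g \right)} = 35$ ($A{\left(g \right)} = 3 - \left(\left(-29 - 18\right) + 15\right) = 3 - \left(-47 + 15\right) = 3 - -32 = 3 + 32 = 35$)
$\frac{A{\left(m{\left(11,Q{\left(6,-2 \right)} \right)} \right)}}{-4923} = \frac{35}{-4923} = 35 \left(- \frac{1}{4923}\right) = - \frac{35}{4923}$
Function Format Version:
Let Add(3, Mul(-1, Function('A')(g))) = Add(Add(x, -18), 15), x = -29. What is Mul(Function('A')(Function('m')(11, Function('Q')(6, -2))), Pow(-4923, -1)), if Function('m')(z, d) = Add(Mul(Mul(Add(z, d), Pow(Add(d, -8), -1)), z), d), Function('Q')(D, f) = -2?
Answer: Rational(-35, 4923) ≈ -0.0071095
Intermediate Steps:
Function('m')(z, d) = Add(d, Mul(z, Pow(Add(-8, d), -1), Add(d, z))) (Function('m')(z, d) = Add(Mul(Mul(Add(d, z), Pow(Add(-8, d), -1)), z), d) = Add(Mul(Mul(Pow(Add(-8, d), -1), Add(d, z)), z), d) = Add(Mul(z, Pow(Add(-8, d), -1), Add(d, z)), d) = Add(d, Mul(z, Pow(Add(-8, d), -1), Add(d, z))))
Function('A')(g) = 35 (Function('A')(g) = Add(3, Mul(-1, Add(Add(-29, -18), 15))) = Add(3, Mul(-1, Add(-47, 15))) = Add(3, Mul(-1, -32)) = Add(3, 32) = 35)
Mul(Function('A')(Function('m')(11, Function('Q')(6, -2))), Pow(-4923, -1)) = Mul(35, Pow(-4923, -1)) = Mul(35, Rational(-1, 4923)) = Rational(-35, 4923)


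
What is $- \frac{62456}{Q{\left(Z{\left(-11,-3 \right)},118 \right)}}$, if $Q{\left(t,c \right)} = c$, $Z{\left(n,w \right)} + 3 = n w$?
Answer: $- \frac{31228}{59} \approx -529.29$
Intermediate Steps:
$Z{\left(n,w \right)} = -3 + n w$
$- \frac{62456}{Q{\left(Z{\left(-11,-3 \right)},118 \right)}} = - \frac{62456}{118} = \left(-62456\right) \frac{1}{118} = - \frac{31228}{59}$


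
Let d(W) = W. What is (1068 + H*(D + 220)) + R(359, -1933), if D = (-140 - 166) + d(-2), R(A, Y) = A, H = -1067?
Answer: 95323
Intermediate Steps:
D = -308 (D = (-140 - 166) - 2 = -306 - 2 = -308)
(1068 + H*(D + 220)) + R(359, -1933) = (1068 - 1067*(-308 + 220)) + 359 = (1068 - 1067*(-88)) + 359 = (1068 + 93896) + 359 = 94964 + 359 = 95323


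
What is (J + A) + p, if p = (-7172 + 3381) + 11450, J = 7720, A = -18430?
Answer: -3051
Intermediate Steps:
p = 7659 (p = -3791 + 11450 = 7659)
(J + A) + p = (7720 - 18430) + 7659 = -10710 + 7659 = -3051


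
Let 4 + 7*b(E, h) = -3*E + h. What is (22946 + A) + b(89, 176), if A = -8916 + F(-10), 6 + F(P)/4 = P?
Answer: 97667/7 ≈ 13952.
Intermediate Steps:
F(P) = -24 + 4*P
b(E, h) = -4/7 - 3*E/7 + h/7 (b(E, h) = -4/7 + (-3*E + h)/7 = -4/7 + (h - 3*E)/7 = -4/7 + (-3*E/7 + h/7) = -4/7 - 3*E/7 + h/7)
A = -8980 (A = -8916 + (-24 + 4*(-10)) = -8916 + (-24 - 40) = -8916 - 64 = -8980)
(22946 + A) + b(89, 176) = (22946 - 8980) + (-4/7 - 3/7*89 + (⅐)*176) = 13966 + (-4/7 - 267/7 + 176/7) = 13966 - 95/7 = 97667/7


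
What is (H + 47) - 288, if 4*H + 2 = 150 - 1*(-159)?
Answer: -657/4 ≈ -164.25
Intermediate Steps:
H = 307/4 (H = -1/2 + (150 - 1*(-159))/4 = -1/2 + (150 + 159)/4 = -1/2 + (1/4)*309 = -1/2 + 309/4 = 307/4 ≈ 76.750)
(H + 47) - 288 = (307/4 + 47) - 288 = 495/4 - 288 = -657/4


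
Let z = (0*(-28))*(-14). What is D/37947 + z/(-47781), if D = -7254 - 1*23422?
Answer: -30676/37947 ≈ -0.80839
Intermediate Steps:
D = -30676 (D = -7254 - 23422 = -30676)
z = 0 (z = 0*(-14) = 0)
D/37947 + z/(-47781) = -30676/37947 + 0/(-47781) = -30676*1/37947 + 0*(-1/47781) = -30676/37947 + 0 = -30676/37947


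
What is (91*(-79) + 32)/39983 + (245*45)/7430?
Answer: 77527213/59414738 ≈ 1.3048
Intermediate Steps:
(91*(-79) + 32)/39983 + (245*45)/7430 = (-7189 + 32)*(1/39983) + 11025*(1/7430) = -7157*1/39983 + 2205/1486 = -7157/39983 + 2205/1486 = 77527213/59414738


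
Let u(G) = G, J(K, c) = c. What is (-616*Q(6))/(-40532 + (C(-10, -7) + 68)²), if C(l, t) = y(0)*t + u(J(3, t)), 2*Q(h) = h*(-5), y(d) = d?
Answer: -9240/36811 ≈ -0.25101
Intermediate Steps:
Q(h) = -5*h/2 (Q(h) = (h*(-5))/2 = (-5*h)/2 = -5*h/2)
C(l, t) = t (C(l, t) = 0*t + t = 0 + t = t)
(-616*Q(6))/(-40532 + (C(-10, -7) + 68)²) = (-(-1540)*6)/(-40532 + (-7 + 68)²) = (-616*(-15))/(-40532 + 61²) = 9240/(-40532 + 3721) = 9240/(-36811) = 9240*(-1/36811) = -9240/36811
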